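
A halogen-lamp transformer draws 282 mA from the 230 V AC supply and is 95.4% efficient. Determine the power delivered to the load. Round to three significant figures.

P_out ≈ 61.9 W

P_in = V_p I_p = 230 × 0.282 = 64.860 W.
P_out = η P_in = 0.954 × 64.860 = 61.9 W.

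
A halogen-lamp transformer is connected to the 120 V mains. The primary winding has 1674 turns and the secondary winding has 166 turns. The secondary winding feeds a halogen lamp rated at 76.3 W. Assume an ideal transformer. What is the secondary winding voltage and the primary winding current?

V_s = V_p × N_s/N_p = 120 × 166/1674 = 11.900 V.
I_s = P/V_s = 76.3/11.900 = 6.4120 A.
I_p = I_s × N_s/N_p = 6.4120 × 166/1674 = 0.636 A.

V_s ≈ 11.9 V, I_p ≈ 0.636 A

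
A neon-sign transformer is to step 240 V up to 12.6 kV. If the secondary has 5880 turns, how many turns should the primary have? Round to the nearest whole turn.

N_p = 112 turns

N_p/N_s = V_p/V_s, so N_p = 5880 × 240/12600 = 112.0 ≈ 112 turns.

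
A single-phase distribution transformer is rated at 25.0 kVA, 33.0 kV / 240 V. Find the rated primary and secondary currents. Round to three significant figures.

I_p ≈ 0.758 A, I_s ≈ 104 A

I_p = S/V_p = 25000/33000 = 0.758 A.
I_s = S/V_s = 25000/240 = 104 A.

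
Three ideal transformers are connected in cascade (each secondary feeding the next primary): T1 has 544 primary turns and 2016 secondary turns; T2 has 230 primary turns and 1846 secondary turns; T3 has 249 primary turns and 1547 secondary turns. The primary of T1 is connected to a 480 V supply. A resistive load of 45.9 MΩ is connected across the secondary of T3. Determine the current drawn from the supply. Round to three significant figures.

I_supply ≈ 0.357 A

Secondary of T1: V = 480.00 × 2016/544 = 1778.8 V.
Secondary of T2: V = 1778.8 × 1846/230 = 14277 V.
Secondary of T3: V = 14277 × 1547/249 = 88701 V.
I_load = 88701/(4.59×10^7) = 0.0019325 A, so P_out = 88701 × 0.0019325 = 171.41 W.
All ideal ⇒ P_in = P_out, so I_supply = 171.41/480 = 0.357 A.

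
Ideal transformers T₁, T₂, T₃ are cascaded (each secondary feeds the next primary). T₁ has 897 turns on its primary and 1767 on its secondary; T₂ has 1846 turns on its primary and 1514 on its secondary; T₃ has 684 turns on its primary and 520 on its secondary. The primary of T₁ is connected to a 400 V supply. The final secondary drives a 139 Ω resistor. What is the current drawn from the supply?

After T₁: V = 400.00 × 1767/897 = 787.96 V.
After T₂: V = 787.96 × 1514/1846 = 646.25 V.
After T₃: V = 646.25 × 520/684 = 491.30 V.
I_load = 491.30/139 = 3.5345 A, so P_out = 491.30 × 3.5345 = 1736.5 W.
All ideal ⇒ P_in = P_out, so I_supply = 1736.5/400 = 4.34 A.

I_supply ≈ 4.34 A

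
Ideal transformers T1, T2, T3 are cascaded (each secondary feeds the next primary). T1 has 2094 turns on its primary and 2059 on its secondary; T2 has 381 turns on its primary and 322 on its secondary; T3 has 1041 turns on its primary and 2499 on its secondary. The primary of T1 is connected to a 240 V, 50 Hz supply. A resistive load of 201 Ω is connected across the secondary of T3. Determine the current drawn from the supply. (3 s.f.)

After T1: V = 240.00 × 2059/2094 = 235.99 V.
After T2: V = 235.99 × 322/381 = 199.44 V.
After T3: V = 199.44 × 2499/1041 = 478.78 V.
I_load = 478.78/201 = 2.3820 A, so P_out = 478.78 × 2.3820 = 1140.5 W.
All ideal ⇒ P_in = P_out, so I_supply = 1140.5/240 = 4.75 A.

I_supply ≈ 4.75 A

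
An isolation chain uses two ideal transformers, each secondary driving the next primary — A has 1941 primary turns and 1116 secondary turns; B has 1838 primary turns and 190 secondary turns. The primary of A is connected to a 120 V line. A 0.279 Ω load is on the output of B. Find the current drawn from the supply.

I_supply ≈ 1.52 A

Secondary of A: V = 120.00 × 1116/1941 = 68.995 V.
Secondary of B: V = 68.995 × 190/1838 = 7.1323 V.
I_load = 7.1323/0.279 = 25.564 A, so P_out = 7.1323 × 25.564 = 182.33 W.
All ideal ⇒ P_in = P_out, so I_supply = 182.33/120 = 1.52 A.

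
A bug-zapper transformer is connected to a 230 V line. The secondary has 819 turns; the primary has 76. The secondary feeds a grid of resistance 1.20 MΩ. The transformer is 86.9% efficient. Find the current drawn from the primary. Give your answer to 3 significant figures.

V_s = 230 × 819/76 = 2478.6 V.
I_s = V_s/R = 2478.6/(1.20×10^6) = 0.0020655 A.
P_out = V_s I_s = 2478.6 × 0.0020655 = 5.1194 W.
P_in = P_out/η = 5.1194/0.869 = 5.8911 W.
I_p = P_in/V_p = 5.8911/230 = 0.0256 A.

I_p ≈ 0.0256 A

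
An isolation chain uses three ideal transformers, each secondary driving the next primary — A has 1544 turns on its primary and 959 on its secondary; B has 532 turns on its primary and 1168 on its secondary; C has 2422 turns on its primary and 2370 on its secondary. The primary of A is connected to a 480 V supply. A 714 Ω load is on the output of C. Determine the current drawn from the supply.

After A: V = 480.00 × 959/1544 = 298.13 V.
After B: V = 298.13 × 1168/532 = 654.55 V.
After C: V = 654.55 × 2370/2422 = 640.50 V.
I_load = 640.50/714 = 0.89706 A, so P_out = 640.50 × 0.89706 = 574.56 W.
All ideal ⇒ P_in = P_out, so I_supply = 574.56/480 = 1.20 A.

I_supply ≈ 1.20 A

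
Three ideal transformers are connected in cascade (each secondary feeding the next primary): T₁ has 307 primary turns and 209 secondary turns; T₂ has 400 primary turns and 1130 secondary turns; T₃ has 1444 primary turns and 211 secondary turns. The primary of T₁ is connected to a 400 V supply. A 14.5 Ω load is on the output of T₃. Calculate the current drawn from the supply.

Secondary of T₁: V = 400.00 × 209/307 = 272.31 V.
Secondary of T₂: V = 272.31 × 1130/400 = 769.28 V.
Secondary of T₃: V = 769.28 × 211/1444 = 112.41 V.
I_load = 112.41/14.5 = 7.7524 A, so P_out = 112.41 × 7.7524 = 871.44 W.
All ideal ⇒ P_in = P_out, so I_supply = 871.44/400 = 2.18 A.

I_supply ≈ 2.18 A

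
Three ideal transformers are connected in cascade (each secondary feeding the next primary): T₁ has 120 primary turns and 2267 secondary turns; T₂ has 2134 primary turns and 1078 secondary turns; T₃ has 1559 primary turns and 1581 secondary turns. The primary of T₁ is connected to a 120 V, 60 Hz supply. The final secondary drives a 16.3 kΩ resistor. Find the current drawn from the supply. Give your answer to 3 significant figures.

I_supply ≈ 0.690 A

Secondary of T₁: V = 120.00 × 2267/120 = 2267.0 V.
Secondary of T₂: V = 2267.0 × 1078/2134 = 1145.2 V.
Secondary of T₃: V = 1145.2 × 1581/1559 = 1161.3 V.
I_load = 1161.3/16300 = 0.071248 A, so P_out = 1161.3 × 0.071248 = 82.744 W.
All ideal ⇒ P_in = P_out, so I_supply = 82.744/120 = 0.690 A.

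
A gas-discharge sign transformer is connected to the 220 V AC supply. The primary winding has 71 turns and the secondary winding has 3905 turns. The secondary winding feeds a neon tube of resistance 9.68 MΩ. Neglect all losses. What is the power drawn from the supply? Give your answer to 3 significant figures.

P ≈ 15.1 W

V_s = V_p × N_s/N_p = 220 × 3905/71 = 12100 V.
I_s = V_s/R = 12100/(9.68×10^6) = 0.0012500 A.
I_p = I_s × N_s/N_p = 0.0012500 × 3905/71 = 0.068750 A.
P = V_p I_p = 220 × 0.068750 = 15.1 W.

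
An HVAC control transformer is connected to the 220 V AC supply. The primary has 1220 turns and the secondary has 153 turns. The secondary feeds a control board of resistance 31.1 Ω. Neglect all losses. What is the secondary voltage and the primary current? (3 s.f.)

V_s = V_p × N_s/N_p = 220 × 153/1220 = 27.590 V.
I_s = V_s/R = 27.590/31.1 = 0.88714 A.
I_p = I_s × N_s/N_p = 0.88714 × 153/1220 = 0.111 A.

V_s ≈ 27.6 V, I_p ≈ 0.111 A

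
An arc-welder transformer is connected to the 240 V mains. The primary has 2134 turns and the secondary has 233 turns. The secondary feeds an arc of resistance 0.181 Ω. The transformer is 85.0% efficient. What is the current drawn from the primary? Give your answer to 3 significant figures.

I_p ≈ 18.6 A

V_s = 240 × 233/2134 = 26.204 V.
I_s = V_s/R = 26.204/0.181 = 144.78 A.
P_out = V_s I_s = 26.204 × 144.78 = 3793.7 W.
P_in = P_out/η = 3793.7/0.850 = 4463.2 W.
I_p = P_in/V_p = 4463.2/240 = 18.6 A.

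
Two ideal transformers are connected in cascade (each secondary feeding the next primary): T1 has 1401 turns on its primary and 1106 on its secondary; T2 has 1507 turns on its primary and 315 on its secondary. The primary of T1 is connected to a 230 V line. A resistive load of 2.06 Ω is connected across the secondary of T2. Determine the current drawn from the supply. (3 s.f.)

Secondary of T1: V = 230.00 × 1106/1401 = 181.57 V.
Secondary of T2: V = 181.57 × 315/1507 = 37.953 V.
I_load = 37.953/2.06 = 18.424 A, so P_out = 37.953 × 18.424 = 699.23 W.
All ideal ⇒ P_in = P_out, so I_supply = 699.23/230 = 3.04 A.

I_supply ≈ 3.04 A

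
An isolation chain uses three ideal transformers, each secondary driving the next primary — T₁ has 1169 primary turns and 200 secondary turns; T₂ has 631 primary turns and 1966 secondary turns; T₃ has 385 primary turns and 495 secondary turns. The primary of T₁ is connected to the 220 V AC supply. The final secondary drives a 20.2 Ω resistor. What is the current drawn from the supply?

I_supply ≈ 5.12 A

Secondary of T₁: V = 220.00 × 200/1169 = 37.639 V.
Secondary of T₂: V = 37.639 × 1966/631 = 117.27 V.
Secondary of T₃: V = 117.27 × 495/385 = 150.78 V.
I_load = 150.78/20.2 = 7.4642 A, so P_out = 150.78 × 7.4642 = 1125.4 W.
All ideal ⇒ P_in = P_out, so I_supply = 1125.4/220 = 5.12 A.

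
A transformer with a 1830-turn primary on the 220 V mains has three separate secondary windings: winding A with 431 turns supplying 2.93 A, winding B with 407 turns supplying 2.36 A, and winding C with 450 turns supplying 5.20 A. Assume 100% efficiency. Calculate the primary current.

I_p ≈ 2.49 A

V_A = 220 × 431/1830 = 51.814 V; V_B = 220 × 407/1830 = 48.929 V; V_C = 220 × 450/1830 = 54.098 V.
P_out = V_A I_A + V_B I_B + V_C I_C = 51.814×2.93 + 48.929×2.36 + 54.098×5.20 = 151.82 + 115.47 + 281.31 = 548.60 W.
Ideal ⇒ P_in = P_out, so I_p = P_out/V_p = 548.60/220 = 2.49 A.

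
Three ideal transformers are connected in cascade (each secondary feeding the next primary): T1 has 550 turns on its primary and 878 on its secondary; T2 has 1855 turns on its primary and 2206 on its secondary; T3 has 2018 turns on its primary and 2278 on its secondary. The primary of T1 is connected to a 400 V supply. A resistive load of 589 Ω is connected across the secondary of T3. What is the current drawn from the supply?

Secondary of T1: V = 400.00 × 878/550 = 638.55 V.
Secondary of T2: V = 638.55 × 2206/1855 = 759.37 V.
Secondary of T3: V = 759.37 × 2278/2018 = 857.21 V.
I_load = 857.21/589 = 1.4554 A, so P_out = 857.21 × 1.4554 = 1247.5 W.
All ideal ⇒ P_in = P_out, so I_supply = 1247.5/400 = 3.12 A.

I_supply ≈ 3.12 A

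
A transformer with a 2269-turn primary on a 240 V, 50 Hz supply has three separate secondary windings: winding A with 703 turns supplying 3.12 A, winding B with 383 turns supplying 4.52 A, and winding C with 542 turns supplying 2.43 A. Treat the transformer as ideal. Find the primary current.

I_p ≈ 2.31 A

V_A = 240 × 703/2269 = 74.359 V; V_B = 240 × 383/2269 = 40.511 V; V_C = 240 × 542/2269 = 57.329 V.
P_out = V_A I_A + V_B I_B + V_C I_C = 74.359×3.12 + 40.511×4.52 + 57.329×2.43 = 232.00 + 183.11 + 139.31 = 554.42 W.
Ideal ⇒ P_in = P_out, so I_p = P_out/V_p = 554.42/240 = 2.31 A.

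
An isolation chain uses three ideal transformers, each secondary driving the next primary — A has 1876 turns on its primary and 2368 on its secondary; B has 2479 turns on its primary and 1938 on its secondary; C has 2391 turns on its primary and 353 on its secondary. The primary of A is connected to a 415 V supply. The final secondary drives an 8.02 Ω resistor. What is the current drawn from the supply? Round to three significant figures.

After A: V = 415.00 × 2368/1876 = 523.84 V.
After B: V = 523.84 × 1938/2479 = 409.52 V.
After C: V = 409.52 × 353/2391 = 60.460 V.
I_load = 60.460/8.02 = 7.5387 A, so P_out = 60.460 × 7.5387 = 455.79 W.
All ideal ⇒ P_in = P_out, so I_supply = 455.79/415 = 1.10 A.

I_supply ≈ 1.10 A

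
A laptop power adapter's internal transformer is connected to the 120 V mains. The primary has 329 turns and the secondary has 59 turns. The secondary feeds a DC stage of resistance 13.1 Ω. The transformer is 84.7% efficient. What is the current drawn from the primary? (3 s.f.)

I_p ≈ 0.348 A

V_s = 120 × 59/329 = 21.520 V.
I_s = V_s/R = 21.520/13.1 = 1.6427 A.
P_out = V_s I_s = 21.520 × 1.6427 = 35.351 W.
P_in = P_out/η = 35.351/0.847 = 41.737 W.
I_p = P_in/V_p = 41.737/120 = 0.348 A.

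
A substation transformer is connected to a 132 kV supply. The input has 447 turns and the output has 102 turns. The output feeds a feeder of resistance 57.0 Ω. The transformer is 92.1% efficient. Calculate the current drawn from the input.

I_in ≈ 131 A

V_out = 132000 × 102/447 = 30121 V.
I_out = V_out/R = 30121/57.0 = 528.44 A.
P_out = V_out I_out = 30121 × 528.44 = 1.5917×10^7 W.
P_in = P_out/η = 1.5917×10^7/0.921 = 1.7282×10^7 W.
I_in = P_in/V_in = 1.7282×10^7/132000 = 131 A.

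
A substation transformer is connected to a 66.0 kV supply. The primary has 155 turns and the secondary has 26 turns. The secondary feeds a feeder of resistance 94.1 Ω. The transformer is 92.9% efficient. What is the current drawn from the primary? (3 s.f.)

I_p ≈ 21.2 A

V_s = 66000 × 26/155 = 11071 V.
I_s = V_s/R = 11071/94.1 = 117.65 A.
P_out = V_s I_s = 11071 × 117.65 = 1.3025×10^6 W.
P_in = P_out/η = 1.3025×10^6/0.929 = 1.4021×10^6 W.
I_p = P_in/V_p = 1.4021×10^6/66000 = 21.2 A.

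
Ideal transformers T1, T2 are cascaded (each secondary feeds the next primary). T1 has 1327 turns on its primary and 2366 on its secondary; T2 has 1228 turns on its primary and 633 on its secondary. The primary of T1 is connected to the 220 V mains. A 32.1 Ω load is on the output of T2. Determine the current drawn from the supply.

I_supply ≈ 5.79 A

After T1: V = 220.00 × 2366/1327 = 392.25 V.
After T2: V = 392.25 × 633/1228 = 202.20 V.
I_load = 202.20/32.1 = 6.2989 A, so P_out = 202.20 × 6.2989 = 1273.6 W.
All ideal ⇒ P_in = P_out, so I_supply = 1273.6/220 = 5.79 A.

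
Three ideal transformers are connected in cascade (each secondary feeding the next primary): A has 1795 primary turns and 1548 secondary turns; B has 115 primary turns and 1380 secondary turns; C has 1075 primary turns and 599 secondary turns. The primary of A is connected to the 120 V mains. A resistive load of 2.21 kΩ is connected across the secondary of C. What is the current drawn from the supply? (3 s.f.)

I_supply ≈ 1.81 A

After A: V = 120.00 × 1548/1795 = 103.49 V.
After B: V = 103.49 × 1380/115 = 1241.8 V.
After C: V = 1241.8 × 599/1075 = 691.97 V.
I_load = 691.97/2210 = 0.31311 A, so P_out = 691.97 × 0.31311 = 216.66 W.
All ideal ⇒ P_in = P_out, so I_supply = 216.66/120 = 1.81 A.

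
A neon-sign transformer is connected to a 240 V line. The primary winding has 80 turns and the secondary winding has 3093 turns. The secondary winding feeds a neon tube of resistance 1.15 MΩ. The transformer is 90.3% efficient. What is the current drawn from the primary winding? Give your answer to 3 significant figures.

V_s = 240 × 3093/80 = 9279.0 V.
I_s = V_s/R = 9279.0/(1.15×10^6) = 0.0080687 A.
P_out = V_s I_s = 9279.0 × 0.0080687 = 74.869 W.
P_in = P_out/η = 74.869/0.903 = 82.912 W.
I_p = P_in/V_p = 82.912/240 = 0.345 A.

I_p ≈ 0.345 A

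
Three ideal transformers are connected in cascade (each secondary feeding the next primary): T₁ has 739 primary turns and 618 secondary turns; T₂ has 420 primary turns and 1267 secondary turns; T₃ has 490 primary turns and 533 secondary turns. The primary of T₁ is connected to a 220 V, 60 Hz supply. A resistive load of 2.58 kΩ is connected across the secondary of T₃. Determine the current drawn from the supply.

I_supply ≈ 0.642 A

After T₁: V = 220.00 × 618/739 = 183.98 V.
After T₂: V = 183.98 × 1267/420 = 555.00 V.
After T₃: V = 555.00 × 533/490 = 603.71 V.
I_load = 603.71/2580 = 0.23399 A, so P_out = 603.71 × 0.23399 = 141.26 W.
All ideal ⇒ P_in = P_out, so I_supply = 141.26/220 = 0.642 A.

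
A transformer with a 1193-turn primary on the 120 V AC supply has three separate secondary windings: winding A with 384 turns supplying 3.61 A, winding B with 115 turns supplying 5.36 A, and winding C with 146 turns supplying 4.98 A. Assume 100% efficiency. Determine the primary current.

I_p ≈ 2.29 A

V_A = 120 × 384/1193 = 38.625 V; V_B = 120 × 115/1193 = 11.567 V; V_C = 120 × 146/1193 = 14.686 V.
P_out = V_A I_A + V_B I_B + V_C I_C = 38.625×3.61 + 11.567×5.36 + 14.686×4.98 = 139.44 + 62.002 + 73.135 = 274.57 W.
Ideal ⇒ P_in = P_out, so I_p = P_out/V_p = 274.57/120 = 2.29 A.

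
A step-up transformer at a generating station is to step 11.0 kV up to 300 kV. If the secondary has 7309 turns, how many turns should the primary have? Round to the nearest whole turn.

N_p = 268 turns

N_p/N_s = V_p/V_s, so N_p = 7309 × 11000/300000 = 268.0 ≈ 268 turns.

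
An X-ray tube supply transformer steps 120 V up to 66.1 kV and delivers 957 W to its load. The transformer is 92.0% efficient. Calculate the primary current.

P_in = P_out/η = 957/0.920 = 1040.2 W.
I_p = P_in/V_p = 1040.2/120 = 8.67 A.

I_p ≈ 8.67 A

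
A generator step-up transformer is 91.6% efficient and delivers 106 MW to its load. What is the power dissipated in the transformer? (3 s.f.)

P_loss ≈ 9.72×10^6 W

P_in = P_out/η = 1.06×10^8/0.916 = 1.15721×10^8 W.
P_loss = P_in − P_out = 1.15721×10^8 − 1.06×10^8 = 9.72×10^6 W.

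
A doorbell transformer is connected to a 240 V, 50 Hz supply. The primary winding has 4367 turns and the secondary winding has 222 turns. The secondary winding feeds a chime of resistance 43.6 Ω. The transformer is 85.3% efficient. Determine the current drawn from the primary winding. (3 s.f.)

V_s = 240 × 222/4367 = 12.201 V.
I_s = V_s/R = 12.201/43.6 = 0.27983 A.
P_out = V_s I_s = 12.201 × 0.27983 = 3.4141 W.
P_in = P_out/η = 3.4141/0.853 = 4.0025 W.
I_p = P_in/V_p = 4.0025/240 = 0.0167 A.

I_p ≈ 0.0167 A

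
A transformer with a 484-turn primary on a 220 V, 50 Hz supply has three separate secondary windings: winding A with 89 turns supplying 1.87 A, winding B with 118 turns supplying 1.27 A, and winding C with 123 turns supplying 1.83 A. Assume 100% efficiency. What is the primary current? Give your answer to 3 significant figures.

V_A = 220 × 89/484 = 40.455 V; V_B = 220 × 118/484 = 53.636 V; V_C = 220 × 123/484 = 55.909 V.
P_out = V_A I_A + V_B I_B + V_C I_C = 40.455×1.87 + 53.636×1.27 + 55.909×1.83 = 75.650 + 68.118 + 102.31 = 246.08 W.
Ideal ⇒ P_in = P_out, so I_p = P_out/V_p = 246.08/220 = 1.12 A.

I_p ≈ 1.12 A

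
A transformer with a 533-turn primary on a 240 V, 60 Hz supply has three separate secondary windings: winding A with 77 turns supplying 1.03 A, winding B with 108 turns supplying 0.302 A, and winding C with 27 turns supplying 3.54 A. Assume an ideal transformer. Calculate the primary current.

I_p ≈ 0.389 A

V_A = 240 × 77/533 = 34.672 V; V_B = 240 × 108/533 = 48.630 V; V_C = 240 × 27/533 = 12.158 V.
P_out = V_A I_A + V_B I_B + V_C I_C = 34.672×1.03 + 48.630×0.302 + 12.158×3.54 = 35.712 + 14.686 + 43.038 = 93.436 W.
Ideal ⇒ P_in = P_out, so I_p = P_out/V_p = 93.436/240 = 0.389 A.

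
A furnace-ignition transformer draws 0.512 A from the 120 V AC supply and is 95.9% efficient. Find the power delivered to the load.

P_in = V_in I_in = 120 × 0.512 = 61.440 W.
P_out = η P_in = 0.959 × 61.440 = 58.9 W.

P_out ≈ 58.9 W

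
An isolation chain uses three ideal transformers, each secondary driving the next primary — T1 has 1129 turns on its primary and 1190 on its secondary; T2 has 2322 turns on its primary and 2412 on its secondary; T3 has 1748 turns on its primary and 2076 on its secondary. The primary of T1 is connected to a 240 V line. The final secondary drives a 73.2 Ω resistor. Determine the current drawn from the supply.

Secondary of T1: V = 240.00 × 1190/1129 = 252.97 V.
Secondary of T2: V = 252.97 × 2412/2322 = 262.77 V.
Secondary of T3: V = 262.77 × 2076/1748 = 312.08 V.
I_load = 312.08/73.2 = 4.2634 A, so P_out = 312.08 × 4.2634 = 1330.5 W.
All ideal ⇒ P_in = P_out, so I_supply = 1330.5/240 = 5.54 A.

I_supply ≈ 5.54 A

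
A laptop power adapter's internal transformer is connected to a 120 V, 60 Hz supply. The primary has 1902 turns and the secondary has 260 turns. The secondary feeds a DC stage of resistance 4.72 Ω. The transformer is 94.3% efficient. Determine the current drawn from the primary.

V_s = 120 × 260/1902 = 16.404 V.
I_s = V_s/R = 16.404/4.72 = 3.4754 A.
P_out = V_s I_s = 16.404 × 3.4754 = 57.009 W.
P_in = P_out/η = 57.009/0.943 = 60.455 W.
I_p = P_in/V_p = 60.455/120 = 0.504 A.

I_p ≈ 0.504 A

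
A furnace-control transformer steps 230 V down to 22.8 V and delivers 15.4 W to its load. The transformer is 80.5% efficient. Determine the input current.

I_in ≈ 0.0832 A

P_in = P_out/η = 15.4/0.805 = 19.130 W.
I_in = P_in/V_in = 19.130/230 = 0.0832 A.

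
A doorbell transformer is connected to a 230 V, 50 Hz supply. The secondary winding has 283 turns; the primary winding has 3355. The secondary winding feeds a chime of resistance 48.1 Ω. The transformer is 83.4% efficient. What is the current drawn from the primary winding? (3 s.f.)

V_s = 230 × 283/3355 = 19.401 V.
I_s = V_s/R = 19.401/48.1 = 0.40334 A.
P_out = V_s I_s = 19.401 × 0.40334 = 7.8253 W.
P_in = P_out/η = 7.8253/0.834 = 9.3828 W.
I_p = P_in/V_p = 9.3828/230 = 0.0408 A.

I_p ≈ 0.0408 A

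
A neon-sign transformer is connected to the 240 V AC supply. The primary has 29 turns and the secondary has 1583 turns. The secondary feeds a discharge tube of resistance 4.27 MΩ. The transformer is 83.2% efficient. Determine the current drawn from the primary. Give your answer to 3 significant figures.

I_p ≈ 0.201 A

V_s = 240 × 1583/29 = 13101 V.
I_s = V_s/R = 13101/(4.27×10^6) = 0.0030681 A.
P_out = V_s I_s = 13101 × 0.0030681 = 40.194 W.
P_in = P_out/η = 40.194/0.832 = 48.310 W.
I_p = P_in/V_p = 48.310/240 = 0.201 A.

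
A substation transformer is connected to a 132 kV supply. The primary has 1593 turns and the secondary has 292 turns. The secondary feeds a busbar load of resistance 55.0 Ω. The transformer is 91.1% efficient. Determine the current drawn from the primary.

I_p ≈ 88.5 A

V_s = 132000 × 292/1593 = 24196 V.
I_s = V_s/R = 24196/55.0 = 439.92 A.
P_out = V_s I_s = 24196 × 439.92 = 1.0644×10^7 W.
P_in = P_out/η = 1.0644×10^7/0.911 = 1.1684×10^7 W.
I_p = P_in/V_p = 1.1684×10^7/132000 = 88.5 A.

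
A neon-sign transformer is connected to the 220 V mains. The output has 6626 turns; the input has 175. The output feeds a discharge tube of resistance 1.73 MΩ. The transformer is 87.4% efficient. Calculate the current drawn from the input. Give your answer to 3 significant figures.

V_out = 220 × 6626/175 = 8329.8 V.
I_out = V_out/R = 8329.8/(1.73×10^6) = 0.0048149 A.
P_out = V_out I_out = 8329.8 × 0.0048149 = 40.108 W.
P_in = P_out/η = 40.108/0.874 = 45.890 W.
I_in = P_in/V_in = 45.890/220 = 0.209 A.

I_in ≈ 0.209 A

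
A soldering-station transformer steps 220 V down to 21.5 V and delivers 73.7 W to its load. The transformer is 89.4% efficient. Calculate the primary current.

P_in = P_out/η = 73.7/0.894 = 82.438 W.
I_p = P_in/V_p = 82.438/220 = 0.375 A.

I_p ≈ 0.375 A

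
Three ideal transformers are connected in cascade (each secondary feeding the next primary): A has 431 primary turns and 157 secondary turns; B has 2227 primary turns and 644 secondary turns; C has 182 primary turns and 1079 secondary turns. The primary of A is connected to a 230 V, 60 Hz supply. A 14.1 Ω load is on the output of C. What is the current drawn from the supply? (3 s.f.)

Secondary of A: V = 230.00 × 157/431 = 83.782 V.
Secondary of B: V = 83.782 × 644/2227 = 24.228 V.
Secondary of C: V = 24.228 × 1079/182 = 143.64 V.
I_load = 143.64/14.1 = 10.187 A, so P_out = 143.64 × 10.187 = 1463.2 W.
All ideal ⇒ P_in = P_out, so I_supply = 1463.2/230 = 6.36 A.

I_supply ≈ 6.36 A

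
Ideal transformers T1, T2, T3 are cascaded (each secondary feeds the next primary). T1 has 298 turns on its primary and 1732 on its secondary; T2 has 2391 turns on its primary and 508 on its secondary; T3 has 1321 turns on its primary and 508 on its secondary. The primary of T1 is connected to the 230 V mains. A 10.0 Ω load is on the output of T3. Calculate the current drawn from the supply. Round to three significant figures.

After T1: V = 230.00 × 1732/298 = 1336.8 V.
After T2: V = 1336.8 × 508/2391 = 284.02 V.
After T3: V = 284.02 × 508/1321 = 109.22 V.
I_load = 109.22/10.0 = 10.922 A, so P_out = 109.22 × 10.922 = 1192.9 W.
All ideal ⇒ P_in = P_out, so I_supply = 1192.9/230 = 5.19 A.

I_supply ≈ 5.19 A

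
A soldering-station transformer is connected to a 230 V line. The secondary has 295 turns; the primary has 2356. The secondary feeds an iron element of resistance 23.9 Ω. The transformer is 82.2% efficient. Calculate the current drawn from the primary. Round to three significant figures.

I_p ≈ 0.184 A

V_s = 230 × 295/2356 = 28.799 V.
I_s = V_s/R = 28.799/23.9 = 1.2050 A.
P_out = V_s I_s = 28.799 × 1.2050 = 34.702 W.
P_in = P_out/η = 34.702/0.822 = 42.216 W.
I_p = P_in/V_p = 42.216/230 = 0.184 A.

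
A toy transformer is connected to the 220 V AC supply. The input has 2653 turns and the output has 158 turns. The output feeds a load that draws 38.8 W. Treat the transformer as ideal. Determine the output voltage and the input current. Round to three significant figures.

V_out = V_in × N_out/N_in = 220 × 158/2653 = 13.102 V.
I_out = P/V_out = 38.8/13.102 = 2.9613 A.
I_in = I_out × N_out/N_in = 2.9613 × 158/2653 = 0.176 A.

V_out ≈ 13.1 V, I_in ≈ 0.176 A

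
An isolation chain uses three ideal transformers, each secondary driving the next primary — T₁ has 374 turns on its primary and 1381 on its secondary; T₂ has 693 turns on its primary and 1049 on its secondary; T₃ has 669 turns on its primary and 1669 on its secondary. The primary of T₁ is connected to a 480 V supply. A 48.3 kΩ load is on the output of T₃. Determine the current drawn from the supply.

Secondary of T₁: V = 480.00 × 1381/374 = 1772.4 V.
Secondary of T₂: V = 1772.4 × 1049/693 = 2682.9 V.
Secondary of T₃: V = 2682.9 × 1669/669 = 6693.2 V.
I_load = 6693.2/48300 = 0.13858 A, so P_out = 6693.2 × 0.13858 = 927.52 W.
All ideal ⇒ P_in = P_out, so I_supply = 927.52/480 = 1.93 A.

I_supply ≈ 1.93 A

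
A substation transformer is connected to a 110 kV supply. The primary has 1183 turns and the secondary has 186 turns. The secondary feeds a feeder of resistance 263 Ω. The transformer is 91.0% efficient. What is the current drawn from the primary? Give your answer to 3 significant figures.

V_s = 110000 × 186/1183 = 17295 V.
I_s = V_s/R = 17295/263 = 65.761 A.
P_out = V_s I_s = 17295 × 65.761 = 1.1373×10^6 W.
P_in = P_out/η = 1.1373×10^6/0.910 = 1.2498×10^6 W.
I_p = P_in/V_p = 1.2498×10^6/110000 = 11.4 A.

I_p ≈ 11.4 A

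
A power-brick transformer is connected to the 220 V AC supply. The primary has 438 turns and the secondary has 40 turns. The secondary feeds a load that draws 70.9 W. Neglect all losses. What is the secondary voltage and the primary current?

V_s ≈ 20.1 V, I_p ≈ 0.322 A

V_s = V_p × N_s/N_p = 220 × 40/438 = 20.091 V.
I_s = P/V_s = 70.9/20.091 = 3.5289 A.
I_p = I_s × N_s/N_p = 3.5289 × 40/438 = 0.322 A.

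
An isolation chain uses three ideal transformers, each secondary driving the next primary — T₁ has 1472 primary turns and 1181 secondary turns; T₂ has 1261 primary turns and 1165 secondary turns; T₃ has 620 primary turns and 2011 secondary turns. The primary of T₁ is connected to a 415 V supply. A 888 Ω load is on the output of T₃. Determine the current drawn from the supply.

Secondary of T₁: V = 415.00 × 1181/1472 = 332.96 V.
Secondary of T₂: V = 332.96 × 1165/1261 = 307.61 V.
Secondary of T₃: V = 307.61 × 2011/620 = 997.75 V.
I_load = 997.75/888 = 1.1236 A, so P_out = 997.75 × 1.1236 = 1121.1 W.
All ideal ⇒ P_in = P_out, so I_supply = 1121.1/415 = 2.70 A.

I_supply ≈ 2.70 A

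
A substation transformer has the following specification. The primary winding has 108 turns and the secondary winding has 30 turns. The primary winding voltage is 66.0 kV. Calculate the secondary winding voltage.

V_s ≈ 18300 V

V_s/V_p = N_s/N_p, so V_s = 66000 × 30/108 = 18300 V.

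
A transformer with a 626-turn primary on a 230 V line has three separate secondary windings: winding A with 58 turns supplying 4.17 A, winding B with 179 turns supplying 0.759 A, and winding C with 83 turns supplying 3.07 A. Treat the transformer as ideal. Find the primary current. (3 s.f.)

V_A = 230 × 58/626 = 21.310 V; V_B = 230 × 179/626 = 65.767 V; V_C = 230 × 83/626 = 30.495 V.
P_out = V_A I_A + V_B I_B + V_C I_C = 21.310×4.17 + 65.767×0.759 + 30.495×3.07 = 88.862 + 49.917 + 93.620 = 232.40 W.
Ideal ⇒ P_in = P_out, so I_p = P_out/V_p = 232.40/230 = 1.01 A.

I_p ≈ 1.01 A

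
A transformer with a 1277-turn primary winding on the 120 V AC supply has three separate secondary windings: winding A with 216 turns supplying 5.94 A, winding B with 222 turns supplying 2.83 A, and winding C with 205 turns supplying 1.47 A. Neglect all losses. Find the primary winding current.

V_A = 120 × 216/1277 = 20.298 V; V_B = 120 × 222/1277 = 20.861 V; V_C = 120 × 205/1277 = 19.264 V.
P_out = V_A I_A + V_B I_B + V_C I_C = 20.298×5.94 + 20.861×2.83 + 19.264×1.47 = 120.57 + 59.038 + 28.318 = 207.92 W.
Ideal ⇒ P_in = P_out, so I_p = P_out/V_p = 207.92/120 = 1.73 A.

I_p ≈ 1.73 A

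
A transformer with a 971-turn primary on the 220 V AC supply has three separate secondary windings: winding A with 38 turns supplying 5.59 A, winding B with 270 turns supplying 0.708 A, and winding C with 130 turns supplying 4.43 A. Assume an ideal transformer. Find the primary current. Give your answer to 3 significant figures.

V_A = 220 × 38/971 = 8.6097 V; V_B = 220 × 270/971 = 61.174 V; V_C = 220 × 130/971 = 29.454 V.
P_out = V_A I_A + V_B I_B + V_C I_C = 8.6097×5.59 + 61.174×0.708 + 29.454×4.43 = 48.128 + 43.311 + 130.48 = 221.92 W.
Ideal ⇒ P_in = P_out, so I_p = P_out/V_p = 221.92/220 = 1.01 A.

I_p ≈ 1.01 A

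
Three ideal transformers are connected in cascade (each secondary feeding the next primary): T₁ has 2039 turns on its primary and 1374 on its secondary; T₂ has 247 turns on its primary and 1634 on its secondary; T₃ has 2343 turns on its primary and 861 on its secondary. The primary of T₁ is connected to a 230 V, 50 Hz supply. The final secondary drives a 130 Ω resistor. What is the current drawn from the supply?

After T₁: V = 230.00 × 1374/2039 = 154.99 V.
After T₂: V = 154.99 × 1634/247 = 1025.3 V.
After T₃: V = 1025.3 × 861/2343 = 376.78 V.
I_load = 376.78/130 = 2.8983 A, so P_out = 376.78 × 2.8983 = 1092.0 W.
All ideal ⇒ P_in = P_out, so I_supply = 1092.0/230 = 4.75 A.

I_supply ≈ 4.75 A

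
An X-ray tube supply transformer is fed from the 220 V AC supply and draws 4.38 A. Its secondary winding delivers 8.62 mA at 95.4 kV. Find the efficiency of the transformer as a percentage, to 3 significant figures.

η ≈ 85.3%

P_in = 220 × 4.38 = 963.600 W.
P_out = 95400 × 0.00862 = 822.348 W.
η = P_out/P_in = 822.348/963.600 = 0.853.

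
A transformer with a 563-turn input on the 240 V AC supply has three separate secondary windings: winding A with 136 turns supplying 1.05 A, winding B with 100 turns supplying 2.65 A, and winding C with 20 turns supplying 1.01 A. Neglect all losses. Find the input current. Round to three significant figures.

I_in ≈ 0.760 A

V_A = 240 × 136/563 = 57.975 V; V_B = 240 × 100/563 = 42.629 V; V_C = 240 × 20/563 = 8.5258 V.
P_out = V_A I_A + V_B I_B + V_C I_C = 57.975×1.05 + 42.629×2.65 + 8.5258×1.01 = 60.874 + 112.97 + 8.6110 = 182.45 W.
Ideal ⇒ P_in = P_out, so I_in = P_out/V_in = 182.45/240 = 0.760 A.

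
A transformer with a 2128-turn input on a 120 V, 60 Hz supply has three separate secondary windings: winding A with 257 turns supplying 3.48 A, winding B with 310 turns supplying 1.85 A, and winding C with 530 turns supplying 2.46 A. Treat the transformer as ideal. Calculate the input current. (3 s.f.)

I_in ≈ 1.30 A

V_A = 120 × 257/2128 = 14.492 V; V_B = 120 × 310/2128 = 17.481 V; V_C = 120 × 530/2128 = 29.887 V.
P_out = V_A I_A + V_B I_B + V_C I_C = 14.492×3.48 + 17.481×1.85 + 29.887×2.46 = 50.434 + 32.340 + 73.523 = 156.30 W.
Ideal ⇒ P_in = P_out, so I_in = P_out/V_in = 156.30/120 = 1.30 A.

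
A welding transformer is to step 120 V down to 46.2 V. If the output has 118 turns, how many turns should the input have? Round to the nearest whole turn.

N_in/N_out = V_in/V_out, so N_in = 118 × 120/46.2 = 306.5 ≈ 306 turns.

N_in = 306 turns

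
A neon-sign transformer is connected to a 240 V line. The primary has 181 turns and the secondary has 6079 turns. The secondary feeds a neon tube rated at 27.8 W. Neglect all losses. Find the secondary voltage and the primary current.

V_s ≈ 8060 V, I_p ≈ 0.116 A

V_s = V_p × N_s/N_p = 240 × 6079/181 = 8060.6 V.
I_s = P/V_s = 27.8/8060.6 = 0.0034489 A.
I_p = I_s × N_s/N_p = 0.0034489 × 6079/181 = 0.116 A.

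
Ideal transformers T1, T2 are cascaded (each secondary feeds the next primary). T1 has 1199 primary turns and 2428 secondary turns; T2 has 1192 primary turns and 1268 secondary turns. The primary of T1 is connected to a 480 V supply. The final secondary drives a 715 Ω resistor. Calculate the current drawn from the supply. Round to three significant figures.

After T1: V = 480.00 × 2428/1199 = 972.01 V.
After T2: V = 972.01 × 1268/1192 = 1034.0 V.
I_load = 1034.0/715 = 1.4461 A, so P_out = 1034.0 × 1.4461 = 1495.3 W.
All ideal ⇒ P_in = P_out, so I_supply = 1495.3/480 = 3.12 A.

I_supply ≈ 3.12 A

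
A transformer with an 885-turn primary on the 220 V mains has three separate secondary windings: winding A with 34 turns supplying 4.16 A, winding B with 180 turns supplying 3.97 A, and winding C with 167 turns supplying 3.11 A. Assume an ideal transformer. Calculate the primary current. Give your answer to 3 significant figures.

V_A = 220 × 34/885 = 8.4520 V; V_B = 220 × 180/885 = 44.746 V; V_C = 220 × 167/885 = 41.514 V.
P_out = V_A I_A + V_B I_B + V_C I_C = 8.4520×4.16 + 44.746×3.97 + 41.514×3.11 = 35.160 + 177.64 + 129.11 = 341.91 W.
Ideal ⇒ P_in = P_out, so I_p = P_out/V_p = 341.91/220 = 1.55 A.

I_p ≈ 1.55 A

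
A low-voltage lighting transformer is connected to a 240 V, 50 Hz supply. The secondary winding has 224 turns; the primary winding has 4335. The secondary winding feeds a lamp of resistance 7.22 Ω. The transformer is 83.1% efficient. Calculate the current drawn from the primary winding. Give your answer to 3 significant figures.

V_s = 240 × 224/4335 = 12.401 V.
I_s = V_s/R = 12.401/7.22 = 1.7176 A.
P_out = V_s I_s = 12.401 × 1.7176 = 21.301 W.
P_in = P_out/η = 21.301/0.831 = 25.633 W.
I_p = P_in/V_p = 25.633/240 = 0.107 A.

I_p ≈ 0.107 A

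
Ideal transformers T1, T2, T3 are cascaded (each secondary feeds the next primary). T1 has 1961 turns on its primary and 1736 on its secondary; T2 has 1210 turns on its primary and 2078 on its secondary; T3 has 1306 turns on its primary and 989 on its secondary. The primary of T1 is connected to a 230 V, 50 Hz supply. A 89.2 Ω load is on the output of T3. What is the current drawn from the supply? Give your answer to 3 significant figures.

I_supply ≈ 3.42 A

Secondary of T1: V = 230.00 × 1736/1961 = 203.61 V.
Secondary of T2: V = 203.61 × 2078/1210 = 349.67 V.
Secondary of T3: V = 349.67 × 989/1306 = 264.80 V.
I_load = 264.80/89.2 = 2.9686 A, so P_out = 264.80 × 2.9686 = 786.07 W.
All ideal ⇒ P_in = P_out, so I_supply = 786.07/230 = 3.42 A.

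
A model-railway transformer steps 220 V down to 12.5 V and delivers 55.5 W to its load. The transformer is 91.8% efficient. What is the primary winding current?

I_p ≈ 0.275 A

P_in = P_out/η = 55.5/0.918 = 60.458 W.
I_p = P_in/V_p = 60.458/220 = 0.275 A.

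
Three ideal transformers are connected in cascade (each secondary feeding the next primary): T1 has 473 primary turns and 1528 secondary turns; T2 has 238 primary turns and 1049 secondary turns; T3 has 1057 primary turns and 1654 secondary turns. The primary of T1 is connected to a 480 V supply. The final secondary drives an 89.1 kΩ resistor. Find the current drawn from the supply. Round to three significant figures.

Secondary of T1: V = 480.00 × 1528/473 = 1550.6 V.
Secondary of T2: V = 1550.6 × 1049/238 = 6834.4 V.
Secondary of T3: V = 6834.4 × 1654/1057 = 10695 V.
I_load = 10695/89100 = 0.12003 A, so P_out = 10695 × 0.12003 = 1283.7 W.
All ideal ⇒ P_in = P_out, so I_supply = 1283.7/480 = 2.67 A.

I_supply ≈ 2.67 A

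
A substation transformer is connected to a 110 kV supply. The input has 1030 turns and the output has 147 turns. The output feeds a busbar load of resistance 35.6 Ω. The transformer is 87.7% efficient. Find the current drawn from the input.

I_in ≈ 71.8 A

V_out = 110000 × 147/1030 = 15699 V.
I_out = V_out/R = 15699/35.6 = 440.98 A.
P_out = V_out I_out = 15699 × 440.98 = 6.9230×10^6 W.
P_in = P_out/η = 6.9230×10^6/0.877 = 7.8940×10^6 W.
I_in = P_in/V_in = 7.8940×10^6/110000 = 71.8 A.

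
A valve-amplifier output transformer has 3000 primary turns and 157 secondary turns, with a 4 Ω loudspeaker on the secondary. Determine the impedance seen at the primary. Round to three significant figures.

Z_p = (N_p/N_s)² × Z_s = (3000/157)² × 4 = 1460 Ω.

Z_p ≈ 1460 Ω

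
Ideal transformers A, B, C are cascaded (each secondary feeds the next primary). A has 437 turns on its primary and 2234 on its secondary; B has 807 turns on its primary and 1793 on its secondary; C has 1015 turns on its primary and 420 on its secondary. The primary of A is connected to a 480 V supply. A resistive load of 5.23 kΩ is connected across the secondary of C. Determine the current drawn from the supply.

Secondary of A: V = 480.00 × 2234/437 = 2453.8 V.
Secondary of B: V = 2453.8 × 1793/807 = 5451.9 V.
Secondary of C: V = 5451.9 × 420/1015 = 2256.0 V.
I_load = 2256.0/5230 = 0.43135 A, so P_out = 2256.0 × 0.43135 = 973.12 W.
All ideal ⇒ P_in = P_out, so I_supply = 973.12/480 = 2.03 A.

I_supply ≈ 2.03 A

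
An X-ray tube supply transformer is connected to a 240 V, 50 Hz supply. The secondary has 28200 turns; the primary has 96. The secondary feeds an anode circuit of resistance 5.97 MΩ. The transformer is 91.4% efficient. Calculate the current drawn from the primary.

V_s = 240 × 28200/96 = 70500 V.
I_s = V_s/R = 70500/(5.97×10^6) = 0.011809 A.
P_out = V_s I_s = 70500 × 0.011809 = 832.54 W.
P_in = P_out/η = 832.54/0.914 = 910.87 W.
I_p = P_in/V_p = 910.87/240 = 3.80 A.

I_p ≈ 3.80 A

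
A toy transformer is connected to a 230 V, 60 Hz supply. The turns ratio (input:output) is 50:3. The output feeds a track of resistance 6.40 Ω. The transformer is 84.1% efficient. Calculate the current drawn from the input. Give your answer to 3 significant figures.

I_in ≈ 0.154 A

V_out = 230 × 3/50 = 13.800 V.
I_out = V_out/R = 13.800/6.40 = 2.1562 A.
P_out = V_out I_out = 13.800 × 2.1562 = 29.756 W.
P_in = P_out/η = 29.756/0.841 = 35.382 W.
I_in = P_in/V_in = 35.382/230 = 0.154 A.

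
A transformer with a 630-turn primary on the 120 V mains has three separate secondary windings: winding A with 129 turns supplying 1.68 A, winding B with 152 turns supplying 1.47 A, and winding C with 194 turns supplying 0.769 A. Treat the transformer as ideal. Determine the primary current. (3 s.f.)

I_p ≈ 0.935 A

V_A = 120 × 129/630 = 24.571 V; V_B = 120 × 152/630 = 28.952 V; V_C = 120 × 194/630 = 36.952 V.
P_out = V_A I_A + V_B I_B + V_C I_C = 24.571×1.68 + 28.952×1.47 + 36.952×0.769 = 41.280 + 42.560 + 28.416 = 112.26 W.
Ideal ⇒ P_in = P_out, so I_p = P_out/V_p = 112.26/120 = 0.935 A.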